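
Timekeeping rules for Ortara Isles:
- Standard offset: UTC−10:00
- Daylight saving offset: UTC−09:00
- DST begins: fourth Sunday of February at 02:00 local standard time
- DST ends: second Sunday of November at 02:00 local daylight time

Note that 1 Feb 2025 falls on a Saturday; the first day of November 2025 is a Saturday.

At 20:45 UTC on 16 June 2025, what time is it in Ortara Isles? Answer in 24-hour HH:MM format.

11:45

1 February 2025 is a Saturday, so the first Sunday is February 2 and the fourth is February 23.
1 November 2025 is a Saturday, so the first Sunday is November 2 and the second is November 9.
At the standard offset (UTC−10:00), 20:45 UTC − 10h = 10:45 Ortara Isles standard time.
Daylight saving runs 23 February – 9 November; the standard-time date in Ortara Isles, 16 June 2025, is inside that window, so Ortara Isles is at UTC−09:00.
20:45 UTC − 9h = 11:45 local.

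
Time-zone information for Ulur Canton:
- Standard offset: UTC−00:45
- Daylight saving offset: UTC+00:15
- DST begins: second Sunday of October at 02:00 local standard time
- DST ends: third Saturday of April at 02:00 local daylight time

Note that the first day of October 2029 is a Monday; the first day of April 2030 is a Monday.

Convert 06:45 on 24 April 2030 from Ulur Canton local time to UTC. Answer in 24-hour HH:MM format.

07:30

1 October 2029 is a Monday, so the first Sunday is October 7 and the second is October 14.
1 April 2030 is a Monday, so the first Saturday is April 6 and the third is April 20.
24 April 2030 is outside the daylight-saving period (14 October 2029 – 20 April 2030), so Ulur Canton is on standard time, UTC−00:45.
06:45 local + 0h45m = 07:30 UTC.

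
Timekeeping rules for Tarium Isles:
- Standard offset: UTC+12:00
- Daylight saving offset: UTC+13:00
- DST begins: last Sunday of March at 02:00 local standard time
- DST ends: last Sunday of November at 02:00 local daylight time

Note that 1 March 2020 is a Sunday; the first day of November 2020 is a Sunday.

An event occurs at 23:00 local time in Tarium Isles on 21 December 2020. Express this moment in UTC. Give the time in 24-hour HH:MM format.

11:00

1 March 2020 is a Sunday, so Sundays fall on 1, 8, 15, 22, 29; the last is March 29.
1 November 2020 is a Sunday, so Sundays fall on 1, 8, 15, 22, 29; the last is November 29.
21 December 2020 does not fall between 29 March and 29 November, so daylight saving is not in effect and Tarium Isles is at UTC+12:00.
23:00 local − 12h = 11:00 UTC.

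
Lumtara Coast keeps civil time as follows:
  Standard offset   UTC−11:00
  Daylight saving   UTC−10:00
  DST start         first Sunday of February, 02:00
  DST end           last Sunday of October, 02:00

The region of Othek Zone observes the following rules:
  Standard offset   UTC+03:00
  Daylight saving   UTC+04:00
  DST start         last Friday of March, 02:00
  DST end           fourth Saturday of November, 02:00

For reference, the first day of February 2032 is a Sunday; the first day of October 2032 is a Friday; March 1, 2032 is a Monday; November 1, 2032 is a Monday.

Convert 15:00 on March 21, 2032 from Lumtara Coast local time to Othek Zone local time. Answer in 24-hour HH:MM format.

1 February 2032 is a Sunday, so the first Sunday is February 1.
1 October 2032 is a Friday, so Sundays fall on 3, 10, 17, 24, 31; the last is October 31.
March 21, 2032 falls between 1 February and 31 October, so daylight saving is in effect and Lumtara Coast is at UTC−10:00.
15:00 Lumtara Coast + 10h = 01:00 UTC (rolling into the next day, 22 March 2032).
1 March 2032 is a Monday, so Fridays fall on 5, 12, 19, 26; the last is March 26.
1 November 2032 is a Monday, so the first Saturday is November 6 and the fourth is November 27.
At the standard offset (UTC+03:00), 01:00 UTC + 3h = 04:00 Othek Zone standard time.
The standard-time date in Othek Zone, March 22, 2032, does not fall between 26 March and 27 November, so daylight saving is not in effect and Othek Zone is at UTC+03:00.
01:00 UTC + 3h = 04:00 Othek Zone.

04:00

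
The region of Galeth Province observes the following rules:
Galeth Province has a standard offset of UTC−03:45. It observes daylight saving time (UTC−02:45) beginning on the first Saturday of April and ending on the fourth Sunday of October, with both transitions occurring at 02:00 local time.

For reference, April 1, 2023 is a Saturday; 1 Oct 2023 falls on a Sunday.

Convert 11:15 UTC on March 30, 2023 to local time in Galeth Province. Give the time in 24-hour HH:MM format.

1 April 2023 is a Saturday, so the first Saturday is April 1.
1 October 2023 is a Sunday, so the first Sunday is October 1 and the fourth is October 22.
At the standard offset (UTC−03:45), 11:15 UTC − 3h45m = 07:30 Galeth Province standard time.
The standard-time date in Galeth Province, March 30, 2023, does not fall between 1 April and 22 October, so daylight saving is not in effect and Galeth Province is at UTC−03:45.
11:15 UTC − 3h45m = 07:30 local.

07:30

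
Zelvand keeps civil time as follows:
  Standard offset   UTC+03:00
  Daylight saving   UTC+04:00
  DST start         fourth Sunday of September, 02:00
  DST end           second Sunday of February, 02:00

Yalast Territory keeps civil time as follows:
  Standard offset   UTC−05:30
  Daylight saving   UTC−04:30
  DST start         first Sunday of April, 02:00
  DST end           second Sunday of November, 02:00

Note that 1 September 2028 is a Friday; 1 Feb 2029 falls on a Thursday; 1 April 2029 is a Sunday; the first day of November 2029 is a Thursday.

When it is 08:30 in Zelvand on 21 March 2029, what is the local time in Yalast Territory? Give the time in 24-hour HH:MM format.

1 September 2028 is a Friday, so the first Sunday is September 3 and the fourth is September 24.
1 February 2029 is a Thursday, so the first Sunday is February 4 and the second is February 11.
Daylight saving runs 24 September 2028 – 11 February 2029; 21 March 2029 is outside that window, so Zelvand is on standard time at UTC+03:00.
08:30 Zelvand − 3h = 05:30 UTC.
1 April 2029 is a Sunday, so the first Sunday is April 1.
1 November 2029 is a Thursday, so the first Sunday is November 4 and the second is November 11.
At the standard offset (UTC−05:30), 05:30 UTC − 5h30m = 00:00 Yalast Territory standard time.
Daylight saving runs 1 April – 11 November; the standard-time date in Yalast Territory, 21 March 2029, is outside that window, so Yalast Territory is on standard time at UTC−05:30.
05:30 UTC − 5h30m = 00:00 Yalast Territory.

00:00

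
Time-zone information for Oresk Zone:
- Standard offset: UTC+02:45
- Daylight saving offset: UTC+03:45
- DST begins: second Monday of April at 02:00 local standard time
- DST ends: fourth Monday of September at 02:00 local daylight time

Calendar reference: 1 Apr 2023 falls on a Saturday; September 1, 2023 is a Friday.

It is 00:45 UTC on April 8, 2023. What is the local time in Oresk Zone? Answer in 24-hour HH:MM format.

03:30

1 April 2023 is a Saturday, so the first Monday is April 3 and the second is April 10.
1 September 2023 is a Friday, so the first Monday is September 4 and the fourth is September 25.
At the standard offset (UTC+02:45), 00:45 UTC + 2h45m = 03:30 Oresk Zone standard time.
The standard-time date in Oresk Zone, April 8, 2023, is outside the daylight-saving period (10 April – 25 September), so Oresk Zone is on standard time, UTC+02:45.
00:45 UTC + 2h45m = 03:30 local.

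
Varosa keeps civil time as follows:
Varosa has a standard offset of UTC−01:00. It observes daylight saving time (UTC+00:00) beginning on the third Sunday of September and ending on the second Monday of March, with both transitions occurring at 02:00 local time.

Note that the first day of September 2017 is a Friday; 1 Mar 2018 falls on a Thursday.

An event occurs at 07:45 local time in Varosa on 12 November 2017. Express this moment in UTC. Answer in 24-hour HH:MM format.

07:45

1 September 2017 is a Friday, so the first Sunday is September 3 and the third is September 17.
1 March 2018 is a Thursday, so the first Monday is March 5 and the second is March 12.
Daylight saving runs 17 September 2017 – 12 March 2018; 12 November 2017 is inside that window, so Varosa is at UTC+00:00.
07:45 local − 0h = 07:45 UTC.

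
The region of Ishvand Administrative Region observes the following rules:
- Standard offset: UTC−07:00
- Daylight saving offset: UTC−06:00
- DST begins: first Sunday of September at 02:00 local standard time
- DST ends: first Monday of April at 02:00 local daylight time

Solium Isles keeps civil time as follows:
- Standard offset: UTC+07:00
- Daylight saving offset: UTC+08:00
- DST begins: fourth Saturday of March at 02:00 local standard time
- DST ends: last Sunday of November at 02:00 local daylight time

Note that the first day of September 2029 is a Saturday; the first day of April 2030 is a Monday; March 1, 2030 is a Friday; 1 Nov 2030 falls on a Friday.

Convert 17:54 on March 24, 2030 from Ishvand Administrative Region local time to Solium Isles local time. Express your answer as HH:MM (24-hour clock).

1 September 2029 is a Saturday, so the first Sunday is September 2.
1 April 2030 is a Monday, so the first Monday is April 1.
March 24, 2030 falls between 2 September 2029 and 1 April 2030, so daylight saving is in effect and Ishvand Administrative Region is at UTC−06:00.
17:54 Ishvand Administrative Region + 6h = 23:54 UTC.
1 March 2030 is a Friday, so the first Saturday is March 2 and the fourth is March 23.
1 November 2030 is a Friday, so Sundays fall on 3, 10, 17, 24; the last is November 24.
At the standard offset (UTC+07:00), 23:54 UTC + 7h = 06:54 Solium Isles standard time (rolling into the next day, 25 March 2030).
The standard-time date in Solium Isles, March 25, 2030, falls between 23 March and 24 November, so daylight saving is in effect and Solium Isles is at UTC+08:00.
23:54 UTC + 8h = 07:54 Solium Isles (rolling into the next day, 25 March 2030).

07:54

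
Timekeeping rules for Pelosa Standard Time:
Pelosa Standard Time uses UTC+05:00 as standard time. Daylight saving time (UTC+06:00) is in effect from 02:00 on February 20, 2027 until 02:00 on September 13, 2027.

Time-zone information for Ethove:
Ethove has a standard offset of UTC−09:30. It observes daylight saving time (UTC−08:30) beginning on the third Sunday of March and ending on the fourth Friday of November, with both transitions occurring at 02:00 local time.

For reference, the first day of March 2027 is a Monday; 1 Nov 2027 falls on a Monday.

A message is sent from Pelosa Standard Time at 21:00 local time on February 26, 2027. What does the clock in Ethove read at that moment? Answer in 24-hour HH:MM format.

Daylight saving runs 20 February – 13 September; February 26, 2027 is inside that window, so Pelosa Standard Time is at UTC+06:00.
21:00 Pelosa Standard Time − 6h = 15:00 UTC.
1 March 2027 is a Monday, so the first Sunday is March 7 and the third is March 21.
1 November 2027 is a Monday, so the first Friday is November 5 and the fourth is November 26.
At the standard offset (UTC−09:30), 15:00 UTC − 9h30m = 05:30 Ethove standard time.
The standard-time date in Ethove, February 26, 2027, is outside the daylight-saving period (21 March – 26 November), so Ethove is on standard time, UTC−09:30.
15:00 UTC − 9h30m = 05:30 Ethove.

05:30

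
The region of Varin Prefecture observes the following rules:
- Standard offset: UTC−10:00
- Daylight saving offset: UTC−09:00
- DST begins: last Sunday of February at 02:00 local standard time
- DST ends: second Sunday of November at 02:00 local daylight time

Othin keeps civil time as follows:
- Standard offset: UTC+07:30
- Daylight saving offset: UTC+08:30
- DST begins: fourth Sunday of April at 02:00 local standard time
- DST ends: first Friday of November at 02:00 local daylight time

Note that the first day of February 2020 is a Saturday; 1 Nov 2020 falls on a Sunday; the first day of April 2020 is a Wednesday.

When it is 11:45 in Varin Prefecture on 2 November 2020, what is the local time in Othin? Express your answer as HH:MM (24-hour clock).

1 February 2020 is a Saturday, so Sundays fall on 2, 9, 16, 23; the last is February 23.
1 November 2020 is a Sunday, so the first Sunday is November 1 and the second is November 8.
2 November 2020 lies within the daylight-saving period (23 February – 8 November), so Varin Prefecture is on daylight time, UTC−09:00.
11:45 Varin Prefecture + 9h = 20:45 UTC.
1 April 2020 is a Wednesday, so the first Sunday is April 5 and the fourth is April 26.
1 November 2020 is a Sunday, so the first Friday is November 6.
At the standard offset (UTC+07:30), 20:45 UTC + 7h30m = 04:15 Othin standard time (rolling into the next day, 3 November 2020).
The standard-time date in Othin, 3 November 2020, falls between 26 April and 6 November, so daylight saving is in effect and Othin is at UTC+08:30.
20:45 UTC + 8h30m = 05:15 Othin (rolling into the next day, 3 November 2020).

05:15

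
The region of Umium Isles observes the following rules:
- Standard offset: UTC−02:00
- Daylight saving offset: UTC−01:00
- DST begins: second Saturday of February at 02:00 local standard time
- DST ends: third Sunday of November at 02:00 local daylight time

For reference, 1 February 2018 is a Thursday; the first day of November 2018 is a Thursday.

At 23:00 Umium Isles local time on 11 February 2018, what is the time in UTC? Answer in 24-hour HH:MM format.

00:00

1 February 2018 is a Thursday, so the first Saturday is February 3 and the second is February 10.
1 November 2018 is a Thursday, so the first Sunday is November 4 and the third is November 18.
11 February 2018 lies within the daylight-saving period (10 February – 18 November), so Umium Isles is on daylight time, UTC−01:00.
23:00 local + 1h = 00:00 UTC (rolling into the next day, 12 February 2018).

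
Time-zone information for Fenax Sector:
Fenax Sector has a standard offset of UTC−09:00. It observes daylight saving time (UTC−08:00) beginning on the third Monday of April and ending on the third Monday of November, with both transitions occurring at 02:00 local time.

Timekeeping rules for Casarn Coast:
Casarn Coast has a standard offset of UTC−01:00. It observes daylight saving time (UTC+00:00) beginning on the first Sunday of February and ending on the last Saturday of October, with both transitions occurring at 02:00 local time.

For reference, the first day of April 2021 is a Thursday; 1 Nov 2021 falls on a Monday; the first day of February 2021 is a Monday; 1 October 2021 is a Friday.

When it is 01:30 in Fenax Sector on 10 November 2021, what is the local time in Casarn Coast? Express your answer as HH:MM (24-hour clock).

08:30

1 April 2021 is a Thursday, so the first Monday is April 5 and the third is April 19.
1 November 2021 is a Monday, so the first Monday is November 1 and the third is November 15.
10 November 2021 falls between 19 April and 15 November, so daylight saving is in effect and Fenax Sector is at UTC−08:00.
01:30 Fenax Sector + 8h = 09:30 UTC.
1 February 2021 is a Monday, so the first Sunday is February 7.
1 October 2021 is a Friday, so Saturdays fall on 2, 9, 16, 23, 30; the last is October 30.
At the standard offset (UTC−01:00), 09:30 UTC − 1h = 08:30 Casarn Coast standard time.
The standard-time date in Casarn Coast, 10 November 2021, does not fall between 7 February and 30 October, so daylight saving is not in effect and Casarn Coast is at UTC−01:00.
09:30 UTC − 1h = 08:30 Casarn Coast.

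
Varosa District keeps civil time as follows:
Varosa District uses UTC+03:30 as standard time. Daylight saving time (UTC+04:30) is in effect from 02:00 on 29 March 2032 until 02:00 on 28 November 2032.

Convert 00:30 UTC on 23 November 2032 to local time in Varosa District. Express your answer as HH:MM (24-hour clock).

05:00

At the standard offset (UTC+03:30), 00:30 UTC + 3h30m = 04:00 Varosa District standard time.
Daylight saving runs 29 March – 28 November; the standard-time date in Varosa District, 23 November 2032, is inside that window, so Varosa District is at UTC+04:30.
00:30 UTC + 4h30m = 05:00 local.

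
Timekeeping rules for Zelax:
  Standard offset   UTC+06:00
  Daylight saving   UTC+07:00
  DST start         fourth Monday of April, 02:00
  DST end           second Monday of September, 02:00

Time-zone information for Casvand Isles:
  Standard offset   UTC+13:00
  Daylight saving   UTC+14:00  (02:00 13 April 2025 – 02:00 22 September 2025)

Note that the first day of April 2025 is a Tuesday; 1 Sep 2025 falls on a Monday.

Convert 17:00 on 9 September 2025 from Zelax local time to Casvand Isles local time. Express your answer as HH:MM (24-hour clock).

1 April 2025 is a Tuesday, so the first Monday is April 7 and the fourth is April 28.
1 September 2025 is a Monday, so the first Monday is September 1 and the second is September 8.
Daylight saving runs 28 April – 8 September; 9 September 2025 is outside that window, so Zelax is on standard time at UTC+06:00.
17:00 Zelax − 6h = 11:00 UTC.
At the standard offset (UTC+13:00), 11:00 UTC + 13h = 00:00 Casvand Isles standard time (rolling into the next day, 10 September 2025).
The standard-time date in Casvand Isles, 10 September 2025, falls between 13 April and 22 September, so daylight saving is in effect and Casvand Isles is at UTC+14:00.
11:00 UTC + 14h = 01:00 Casvand Isles (rolling into the next day, 10 September 2025).

01:00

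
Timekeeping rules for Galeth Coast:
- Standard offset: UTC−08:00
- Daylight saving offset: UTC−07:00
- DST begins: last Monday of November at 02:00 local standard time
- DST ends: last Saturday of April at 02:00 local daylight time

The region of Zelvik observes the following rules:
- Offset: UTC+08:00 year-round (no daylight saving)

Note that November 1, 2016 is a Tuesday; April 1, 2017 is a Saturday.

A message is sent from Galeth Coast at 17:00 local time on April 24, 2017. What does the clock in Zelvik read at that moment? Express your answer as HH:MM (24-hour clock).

08:00

1 November 2016 is a Tuesday, so Mondays fall on 7, 14, 21, 28; the last is November 28.
1 April 2017 is a Saturday, so Saturdays fall on 1, 8, 15, 22, 29; the last is April 29.
Daylight saving runs 28 November 2016 – 29 April 2017; April 24, 2017 is inside that window, so Galeth Coast is at UTC−07:00.
17:00 Galeth Coast + 7h = 00:00 UTC (rolling into the next day, 25 April 2017).
Zelvik stays on UTC+08:00 all year.
00:00 UTC + 8h = 08:00 Zelvik.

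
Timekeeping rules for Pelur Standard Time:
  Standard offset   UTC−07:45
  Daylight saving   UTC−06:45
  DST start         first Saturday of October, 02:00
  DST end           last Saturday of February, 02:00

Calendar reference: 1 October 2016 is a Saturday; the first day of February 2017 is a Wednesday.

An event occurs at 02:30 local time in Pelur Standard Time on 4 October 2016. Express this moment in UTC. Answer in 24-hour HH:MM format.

09:15

1 October 2016 is a Saturday, so the first Saturday is October 1.
1 February 2017 is a Wednesday, so Saturdays fall on 4, 11, 18, 25; the last is February 25.
4 October 2016 falls between 1 October 2016 and 25 February 2017, so daylight saving is in effect and Pelur Standard Time is at UTC−06:45.
02:30 local + 6h45m = 09:15 UTC.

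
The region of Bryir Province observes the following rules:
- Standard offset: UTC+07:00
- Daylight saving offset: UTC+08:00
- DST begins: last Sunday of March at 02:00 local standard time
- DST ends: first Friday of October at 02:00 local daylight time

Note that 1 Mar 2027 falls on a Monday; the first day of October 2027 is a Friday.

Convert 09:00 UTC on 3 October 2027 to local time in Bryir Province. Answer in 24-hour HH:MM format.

1 March 2027 is a Monday, so Sundays fall on 7, 14, 21, 28; the last is March 28.
1 October 2027 is a Friday, so the first Friday is October 1.
At the standard offset (UTC+07:00), 09:00 UTC + 7h = 16:00 Bryir Province standard time.
The standard-time date in Bryir Province, 3 October 2027, does not fall between 28 March and 1 October, so daylight saving is not in effect and Bryir Province is at UTC+07:00.
09:00 UTC + 7h = 16:00 local.

16:00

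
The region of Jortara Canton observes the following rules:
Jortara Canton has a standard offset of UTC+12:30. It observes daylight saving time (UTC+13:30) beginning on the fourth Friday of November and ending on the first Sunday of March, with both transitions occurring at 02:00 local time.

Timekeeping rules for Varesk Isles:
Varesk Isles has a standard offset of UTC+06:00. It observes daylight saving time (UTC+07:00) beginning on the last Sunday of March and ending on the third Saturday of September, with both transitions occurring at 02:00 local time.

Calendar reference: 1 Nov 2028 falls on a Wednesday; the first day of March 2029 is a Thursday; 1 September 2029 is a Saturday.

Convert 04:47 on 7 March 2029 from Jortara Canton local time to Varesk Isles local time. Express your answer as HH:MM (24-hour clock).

22:17

1 November 2028 is a Wednesday, so the first Friday is November 3 and the fourth is November 24.
1 March 2029 is a Thursday, so the first Sunday is March 4.
7 March 2029 is outside the daylight-saving period (24 November 2028 – 4 March 2029), so Jortara Canton is on standard time, UTC+12:30.
04:47 Jortara Canton − 12h30m = 16:17 UTC (rolling into the previous day, 6 March 2029).
1 March 2029 is a Thursday, so Sundays fall on 4, 11, 18, 25; the last is March 25.
1 September 2029 is a Saturday, so the first Saturday is September 1 and the third is September 15.
At the standard offset (UTC+06:00), 16:17 UTC + 6h = 22:17 Varesk Isles standard time.
The standard-time date in Varesk Isles, 6 March 2029, is outside the daylight-saving period (25 March – 15 September), so Varesk Isles is on standard time, UTC+06:00.
16:17 UTC + 6h = 22:17 Varesk Isles.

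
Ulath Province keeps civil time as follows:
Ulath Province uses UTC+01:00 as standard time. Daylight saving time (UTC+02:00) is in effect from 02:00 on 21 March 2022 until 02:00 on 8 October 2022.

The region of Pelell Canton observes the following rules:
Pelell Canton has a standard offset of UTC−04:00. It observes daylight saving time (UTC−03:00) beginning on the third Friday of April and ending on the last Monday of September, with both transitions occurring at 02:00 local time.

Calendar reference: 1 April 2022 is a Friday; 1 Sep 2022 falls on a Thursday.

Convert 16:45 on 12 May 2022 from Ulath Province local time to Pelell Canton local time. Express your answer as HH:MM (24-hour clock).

11:45

12 May 2022 lies within the daylight-saving period (21 March – 8 October), so Ulath Province is on daylight time, UTC+02:00.
16:45 Ulath Province − 2h = 14:45 UTC.
1 April 2022 is a Friday, so the first Friday is April 1 and the third is April 15.
1 September 2022 is a Thursday, so Mondays fall on 5, 12, 19, 26; the last is September 26.
At the standard offset (UTC−04:00), 14:45 UTC − 4h = 10:45 Pelell Canton standard time.
The standard-time date in Pelell Canton, 12 May 2022, lies within the daylight-saving period (15 April – 26 September), so Pelell Canton is on daylight time, UTC−03:00.
14:45 UTC − 3h = 11:45 Pelell Canton.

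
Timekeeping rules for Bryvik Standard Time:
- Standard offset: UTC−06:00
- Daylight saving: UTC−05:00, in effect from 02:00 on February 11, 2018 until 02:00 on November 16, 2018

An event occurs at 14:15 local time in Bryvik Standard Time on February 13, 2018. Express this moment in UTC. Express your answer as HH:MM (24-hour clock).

19:15

Daylight saving runs 11 February – 16 November; February 13, 2018 is inside that window, so Bryvik Standard Time is at UTC−05:00.
14:15 local + 5h = 19:15 UTC.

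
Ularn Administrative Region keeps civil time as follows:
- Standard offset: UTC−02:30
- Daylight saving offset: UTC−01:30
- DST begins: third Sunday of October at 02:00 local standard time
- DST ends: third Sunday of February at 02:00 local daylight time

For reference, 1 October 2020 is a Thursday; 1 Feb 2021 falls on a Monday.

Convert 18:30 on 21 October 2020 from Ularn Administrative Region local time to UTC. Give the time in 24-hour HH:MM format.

20:00

1 October 2020 is a Thursday, so the first Sunday is October 4 and the third is October 18.
1 February 2021 is a Monday, so the first Sunday is February 7 and the third is February 21.
21 October 2020 falls between 18 October 2020 and 21 February 2021, so daylight saving is in effect and Ularn Administrative Region is at UTC−01:30.
18:30 local + 1h30m = 20:00 UTC.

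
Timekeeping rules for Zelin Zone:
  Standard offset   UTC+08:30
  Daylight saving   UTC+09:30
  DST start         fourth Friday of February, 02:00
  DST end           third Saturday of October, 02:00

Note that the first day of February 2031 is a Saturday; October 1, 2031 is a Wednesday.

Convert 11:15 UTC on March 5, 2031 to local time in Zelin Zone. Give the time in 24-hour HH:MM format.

20:45

1 February 2031 is a Saturday, so the first Friday is February 7 and the fourth is February 28.
1 October 2031 is a Wednesday, so the first Saturday is October 4 and the third is October 18.
At the standard offset (UTC+08:30), 11:15 UTC + 8h30m = 19:45 Zelin Zone standard time.
The standard-time date in Zelin Zone, March 5, 2031, lies within the daylight-saving period (28 February – 18 October), so Zelin Zone is on daylight time, UTC+09:30.
11:15 UTC + 9h30m = 20:45 local.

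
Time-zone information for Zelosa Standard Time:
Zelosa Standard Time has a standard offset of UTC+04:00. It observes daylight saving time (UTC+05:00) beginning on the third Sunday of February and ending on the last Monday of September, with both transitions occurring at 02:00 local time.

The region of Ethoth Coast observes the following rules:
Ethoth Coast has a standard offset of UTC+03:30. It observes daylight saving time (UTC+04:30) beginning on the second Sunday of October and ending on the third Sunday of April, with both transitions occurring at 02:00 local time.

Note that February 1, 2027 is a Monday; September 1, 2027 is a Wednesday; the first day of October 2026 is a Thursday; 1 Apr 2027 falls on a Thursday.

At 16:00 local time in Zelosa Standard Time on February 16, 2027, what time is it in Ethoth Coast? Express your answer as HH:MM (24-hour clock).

1 February 2027 is a Monday, so the first Sunday is February 7 and the third is February 21.
1 September 2027 is a Wednesday, so Mondays fall on 6, 13, 20, 27; the last is September 27.
February 16, 2027 does not fall between 21 February and 27 September, so daylight saving is not in effect and Zelosa Standard Time is at UTC+04:00.
16:00 Zelosa Standard Time − 4h = 12:00 UTC.
1 October 2026 is a Thursday, so the first Sunday is October 4 and the second is October 11.
1 April 2027 is a Thursday, so the first Sunday is April 4 and the third is April 18.
At the standard offset (UTC+03:30), 12:00 UTC + 3h30m = 15:30 Ethoth Coast standard time.
Daylight saving runs 11 October 2026 – 18 April 2027; the standard-time date in Ethoth Coast, February 16, 2027, is inside that window, so Ethoth Coast is at UTC+04:30.
12:00 UTC + 4h30m = 16:30 Ethoth Coast.

16:30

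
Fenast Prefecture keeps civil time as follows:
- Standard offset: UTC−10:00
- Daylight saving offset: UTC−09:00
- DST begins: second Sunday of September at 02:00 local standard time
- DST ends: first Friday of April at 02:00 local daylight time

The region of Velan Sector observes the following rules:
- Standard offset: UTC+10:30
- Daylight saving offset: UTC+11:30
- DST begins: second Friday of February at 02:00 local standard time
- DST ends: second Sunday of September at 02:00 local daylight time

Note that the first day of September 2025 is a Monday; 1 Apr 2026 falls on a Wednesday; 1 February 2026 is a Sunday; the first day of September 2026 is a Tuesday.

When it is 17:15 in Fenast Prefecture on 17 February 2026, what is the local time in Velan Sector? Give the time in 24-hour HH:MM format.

1 September 2025 is a Monday, so the first Sunday is September 7 and the second is September 14.
1 April 2026 is a Wednesday, so the first Friday is April 3.
17 February 2026 lies within the daylight-saving period (14 September 2025 – 3 April 2026), so Fenast Prefecture is on daylight time, UTC−09:00.
17:15 Fenast Prefecture + 9h = 02:15 UTC (rolling into the next day, 18 February 2026).
1 February 2026 is a Sunday, so the first Friday is February 6 and the second is February 13.
1 September 2026 is a Tuesday, so the first Sunday is September 6 and the second is September 13.
At the standard offset (UTC+10:30), 02:15 UTC + 10h30m = 12:45 Velan Sector standard time.
Daylight saving runs 13 February – 13 September; the standard-time date in Velan Sector, 18 February 2026, is inside that window, so Velan Sector is at UTC+11:30.
02:15 UTC + 11h30m = 13:45 Velan Sector.

13:45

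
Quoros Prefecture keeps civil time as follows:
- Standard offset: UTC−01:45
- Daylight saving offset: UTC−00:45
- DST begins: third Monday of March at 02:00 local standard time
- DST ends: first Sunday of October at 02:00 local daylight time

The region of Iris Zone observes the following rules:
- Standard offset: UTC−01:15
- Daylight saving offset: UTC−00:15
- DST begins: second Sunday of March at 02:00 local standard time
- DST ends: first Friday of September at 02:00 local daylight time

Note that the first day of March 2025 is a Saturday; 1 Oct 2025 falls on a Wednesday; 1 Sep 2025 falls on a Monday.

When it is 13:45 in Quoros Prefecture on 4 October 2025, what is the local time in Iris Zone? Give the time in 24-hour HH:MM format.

13:15

1 March 2025 is a Saturday, so the first Monday is March 3 and the third is March 17.
1 October 2025 is a Wednesday, so the first Sunday is October 5.
Daylight saving runs 17 March – 5 October; 4 October 2025 is inside that window, so Quoros Prefecture is at UTC−00:45.
13:45 Quoros Prefecture + 0h45m = 14:30 UTC.
1 March 2025 is a Saturday, so the first Sunday is March 2 and the second is March 9.
1 September 2025 is a Monday, so the first Friday is September 5.
At the standard offset (UTC−01:15), 14:30 UTC − 1h15m = 13:15 Iris Zone standard time.
The standard-time date in Iris Zone, 4 October 2025, is outside the daylight-saving period (9 March – 5 September), so Iris Zone is on standard time, UTC−01:15.
14:30 UTC − 1h15m = 13:15 Iris Zone.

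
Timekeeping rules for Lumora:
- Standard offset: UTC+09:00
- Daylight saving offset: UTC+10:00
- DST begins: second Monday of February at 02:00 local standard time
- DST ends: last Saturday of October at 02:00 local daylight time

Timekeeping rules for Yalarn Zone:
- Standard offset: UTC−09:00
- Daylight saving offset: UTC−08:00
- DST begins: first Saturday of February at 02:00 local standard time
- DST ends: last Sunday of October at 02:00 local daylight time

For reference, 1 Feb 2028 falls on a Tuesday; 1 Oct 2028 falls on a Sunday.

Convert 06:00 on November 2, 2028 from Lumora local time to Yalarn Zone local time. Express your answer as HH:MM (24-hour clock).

12:00

1 February 2028 is a Tuesday, so the first Monday is February 7 and the second is February 14.
1 October 2028 is a Sunday, so Saturdays fall on 7, 14, 21, 28; the last is October 28.
November 2, 2028 is outside the daylight-saving period (14 February – 28 October), so Lumora is on standard time, UTC+09:00.
06:00 Lumora − 9h = 21:00 UTC (rolling into the previous day, 1 November 2028).
1 February 2028 is a Tuesday, so the first Saturday is February 5.
1 October 2028 is a Sunday, so Sundays fall on 1, 8, 15, 22, 29; the last is October 29.
At the standard offset (UTC−09:00), 21:00 UTC − 9h = 12:00 Yalarn Zone standard time.
The standard-time date in Yalarn Zone, November 1, 2028, is outside the daylight-saving period (5 February – 29 October), so Yalarn Zone is on standard time, UTC−09:00.
21:00 UTC − 9h = 12:00 Yalarn Zone.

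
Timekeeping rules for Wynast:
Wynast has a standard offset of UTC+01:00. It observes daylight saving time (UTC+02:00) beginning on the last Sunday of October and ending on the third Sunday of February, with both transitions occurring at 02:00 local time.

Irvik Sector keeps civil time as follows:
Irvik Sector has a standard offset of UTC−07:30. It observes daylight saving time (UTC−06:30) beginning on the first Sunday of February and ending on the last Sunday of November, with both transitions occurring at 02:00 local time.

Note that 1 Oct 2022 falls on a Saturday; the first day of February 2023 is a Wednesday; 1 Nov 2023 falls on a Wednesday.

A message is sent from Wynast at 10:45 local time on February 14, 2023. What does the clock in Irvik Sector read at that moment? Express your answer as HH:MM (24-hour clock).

02:15

1 October 2022 is a Saturday, so Sundays fall on 2, 9, 16, 23, 30; the last is October 30.
1 February 2023 is a Wednesday, so the first Sunday is February 5 and the third is February 19.
Daylight saving runs 30 October 2022 – 19 February 2023; February 14, 2023 is inside that window, so Wynast is at UTC+02:00.
10:45 Wynast − 2h = 08:45 UTC.
1 February 2023 is a Wednesday, so the first Sunday is February 5.
1 November 2023 is a Wednesday, so Sundays fall on 5, 12, 19, 26; the last is November 26.
At the standard offset (UTC−07:30), 08:45 UTC − 7h30m = 01:15 Irvik Sector standard time.
The standard-time date in Irvik Sector, February 14, 2023, lies within the daylight-saving period (5 February – 26 November), so Irvik Sector is on daylight time, UTC−06:30.
08:45 UTC − 6h30m = 02:15 Irvik Sector.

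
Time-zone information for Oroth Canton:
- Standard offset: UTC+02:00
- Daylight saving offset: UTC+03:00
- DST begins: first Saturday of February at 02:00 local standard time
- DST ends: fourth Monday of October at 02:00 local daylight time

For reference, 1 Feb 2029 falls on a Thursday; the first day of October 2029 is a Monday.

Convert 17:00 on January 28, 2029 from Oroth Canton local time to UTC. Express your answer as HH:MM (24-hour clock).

1 February 2029 is a Thursday, so the first Saturday is February 3.
1 October 2029 is a Monday, so the first Monday is October 1 and the fourth is October 22.
Daylight saving runs 3 February – 22 October; January 28, 2029 is outside that window, so Oroth Canton is on standard time at UTC+02:00.
17:00 local − 2h = 15:00 UTC.

15:00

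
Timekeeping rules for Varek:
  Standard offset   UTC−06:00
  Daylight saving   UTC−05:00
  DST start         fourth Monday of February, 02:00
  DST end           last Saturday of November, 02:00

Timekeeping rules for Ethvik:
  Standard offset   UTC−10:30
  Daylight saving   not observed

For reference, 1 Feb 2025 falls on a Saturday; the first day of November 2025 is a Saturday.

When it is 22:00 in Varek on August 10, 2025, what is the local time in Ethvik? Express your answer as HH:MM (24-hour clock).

1 February 2025 is a Saturday, so the first Monday is February 3 and the fourth is February 24.
1 November 2025 is a Saturday, so Saturdays fall on 1, 8, 15, 22, 29; the last is November 29.
August 10, 2025 lies within the daylight-saving period (24 February – 29 November), so Varek is on daylight time, UTC−05:00.
22:00 Varek + 5h = 03:00 UTC (rolling into the next day, 11 August 2025).
Ethvik has no daylight saving, so its offset is UTC−10:30 year-round.
03:00 UTC − 10h30m = 16:30 Ethvik (rolling into the previous day, 10 August 2025).

16:30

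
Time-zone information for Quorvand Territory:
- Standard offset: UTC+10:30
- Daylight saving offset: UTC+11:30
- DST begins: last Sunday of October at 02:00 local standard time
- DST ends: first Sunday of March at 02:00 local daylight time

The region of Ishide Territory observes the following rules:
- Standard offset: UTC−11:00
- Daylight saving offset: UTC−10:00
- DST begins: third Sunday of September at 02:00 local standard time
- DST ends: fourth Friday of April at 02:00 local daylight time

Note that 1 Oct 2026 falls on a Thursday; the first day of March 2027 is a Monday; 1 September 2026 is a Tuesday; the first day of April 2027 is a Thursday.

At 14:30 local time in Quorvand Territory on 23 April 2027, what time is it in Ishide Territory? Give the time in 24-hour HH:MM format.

1 October 2026 is a Thursday, so Sundays fall on 4, 11, 18, 25; the last is October 25.
1 March 2027 is a Monday, so the first Sunday is March 7.
23 April 2027 does not fall between 25 October 2026 and 7 March 2027, so daylight saving is not in effect and Quorvand Territory is at UTC+10:30.
14:30 Quorvand Territory − 10h30m = 04:00 UTC.
1 September 2026 is a Tuesday, so the first Sunday is September 6 and the third is September 20.
1 April 2027 is a Thursday, so the first Friday is April 2 and the fourth is April 23.
At the standard offset (UTC−11:00), 04:00 UTC − 11h = 17:00 Ishide Territory standard time (rolling into the previous day, 22 April 2027).
The standard-time date in Ishide Territory, 22 April 2027, falls between 20 September 2026 and 23 April 2027, so daylight saving is in effect and Ishide Territory is at UTC−10:00.
04:00 UTC − 10h = 18:00 Ishide Territory (rolling into the previous day, 22 April 2027).

18:00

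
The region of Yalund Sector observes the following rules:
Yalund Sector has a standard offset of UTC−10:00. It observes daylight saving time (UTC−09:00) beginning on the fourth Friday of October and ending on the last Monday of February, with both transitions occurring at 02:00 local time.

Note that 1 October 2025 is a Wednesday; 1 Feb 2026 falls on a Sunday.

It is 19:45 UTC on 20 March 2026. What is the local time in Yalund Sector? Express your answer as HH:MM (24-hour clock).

1 October 2025 is a Wednesday, so the first Friday is October 3 and the fourth is October 24.
1 February 2026 is a Sunday, so Mondays fall on 2, 9, 16, 23; the last is February 23.
At the standard offset (UTC−10:00), 19:45 UTC − 10h = 09:45 Yalund Sector standard time.
The standard-time date in Yalund Sector, 20 March 2026, does not fall between 24 October 2025 and 23 February 2026, so daylight saving is not in effect and Yalund Sector is at UTC−10:00.
19:45 UTC − 10h = 09:45 local.

09:45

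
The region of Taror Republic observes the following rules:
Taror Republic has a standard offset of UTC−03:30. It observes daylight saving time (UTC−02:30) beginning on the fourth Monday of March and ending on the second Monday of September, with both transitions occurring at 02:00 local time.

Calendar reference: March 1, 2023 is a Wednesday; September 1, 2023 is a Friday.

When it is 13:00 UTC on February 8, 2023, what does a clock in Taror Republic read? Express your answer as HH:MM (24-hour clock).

09:30

1 March 2023 is a Wednesday, so the first Monday is March 6 and the fourth is March 27.
1 September 2023 is a Friday, so the first Monday is September 4 and the second is September 11.
At the standard offset (UTC−03:30), 13:00 UTC − 3h30m = 09:30 Taror Republic standard time.
The standard-time date in Taror Republic, February 8, 2023, is outside the daylight-saving period (27 March – 11 September), so Taror Republic is on standard time, UTC−03:30.
13:00 UTC − 3h30m = 09:30 local.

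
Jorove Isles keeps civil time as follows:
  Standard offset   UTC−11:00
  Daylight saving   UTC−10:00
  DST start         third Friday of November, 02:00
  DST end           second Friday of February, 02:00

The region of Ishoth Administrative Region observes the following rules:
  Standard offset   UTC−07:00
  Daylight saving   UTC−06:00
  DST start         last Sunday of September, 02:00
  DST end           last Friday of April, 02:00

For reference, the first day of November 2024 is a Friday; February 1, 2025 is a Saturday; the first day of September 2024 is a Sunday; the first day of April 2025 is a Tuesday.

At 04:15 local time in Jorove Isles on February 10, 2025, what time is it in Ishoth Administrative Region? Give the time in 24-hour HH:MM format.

1 November 2024 is a Friday, so the first Friday is November 1 and the third is November 15.
1 February 2025 is a Saturday, so the first Friday is February 7 and the second is February 14.
February 10, 2025 falls between 15 November 2024 and 14 February 2025, so daylight saving is in effect and Jorove Isles is at UTC−10:00.
04:15 Jorove Isles + 10h = 14:15 UTC.
1 September 2024 is a Sunday, so Sundays fall on 1, 8, 15, 22, 29; the last is September 29.
1 April 2025 is a Tuesday, so Fridays fall on 4, 11, 18, 25; the last is April 25.
At the standard offset (UTC−07:00), 14:15 UTC − 7h = 07:15 Ishoth Administrative Region standard time.
The standard-time date in Ishoth Administrative Region, February 10, 2025, falls between 29 September 2024 and 25 April 2025, so daylight saving is in effect and Ishoth Administrative Region is at UTC−06:00.
14:15 UTC − 6h = 08:15 Ishoth Administrative Region.

08:15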